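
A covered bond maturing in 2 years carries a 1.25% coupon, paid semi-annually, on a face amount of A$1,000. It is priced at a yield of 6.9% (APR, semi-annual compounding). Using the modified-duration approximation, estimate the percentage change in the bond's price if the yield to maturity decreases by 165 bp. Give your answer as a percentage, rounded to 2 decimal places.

+3.16%

Periodic yield y = 0.0345. Modified duration first:
  t   CF        PV=CF/(1+0.0345)^t    t·PV
  1         6.25         6.0416         6.0416
  2         6.25         5.8401        11.6802
  3         6.25         5.6453        16.9360
  4     1,006.25       878.5853     3,514.3410
  Σ                    896.1122     3,548.9987
P = 896.1122; D_Mac = 3.96044 half-year periods = 1.98022 yrs; D_mod = 1.98022/(1+0.0345) = 1.91418 yrs.
ΔP/P ≈ -D_mod · Δy = -1.91418 × (-0.0165) = +0.031584 = +3.1584%.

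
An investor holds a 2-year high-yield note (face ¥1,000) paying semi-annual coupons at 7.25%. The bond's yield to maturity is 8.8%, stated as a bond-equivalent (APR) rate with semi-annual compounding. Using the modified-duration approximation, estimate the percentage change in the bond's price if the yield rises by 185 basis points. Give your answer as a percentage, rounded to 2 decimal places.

Periodic yield y = 0.044. Modified duration first:
  t   CF        PV=CF/(1+0.044)^t    t·PV
  1        36.25        34.7222        34.7222
  2        36.25        33.2588        66.5177
  3        36.25        31.8571        95.5714
  4     1,036.25       872.2933     3,489.1733
  Σ                    972.1315     3,685.9845
P = 972.1315; D_Mac = 3.79165 half-year periods = 1.89583 yrs; D_mod = 1.89583/(1+0.044) = 1.81593 yrs.
ΔP/P ≈ -D_mod · Δy = -1.81593 × (+0.0185) = -0.033595 = -3.3595%.

-3.36%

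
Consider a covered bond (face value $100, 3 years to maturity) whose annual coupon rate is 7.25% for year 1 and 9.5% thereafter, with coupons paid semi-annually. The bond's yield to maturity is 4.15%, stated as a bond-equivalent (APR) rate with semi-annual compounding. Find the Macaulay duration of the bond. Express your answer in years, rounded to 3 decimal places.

2.742 years

Periodic yield y = 0.02075. Discount each cash flow and weight by its period:
  t   CF        PV=CF/(1+0.02075)^t    t·PV
  1        3.625         3.5513         3.5513
  2        3.625         3.4791         6.9582
  3        4.750         4.4662        13.3985
  4        4.750         4.3754        17.5015
  5        4.750         4.2864        21.4322
  6      104.750        92.6057       555.6342
  Σ                    112.7641       618.4760
Price P = Σ PV = 112.7641.
Macaulay duration = Σ(t·PV) / P = 618.4760 / 112.7641 = 5.48469 half-year periods.
In years: 5.48469 / 2 = 2.74234 years.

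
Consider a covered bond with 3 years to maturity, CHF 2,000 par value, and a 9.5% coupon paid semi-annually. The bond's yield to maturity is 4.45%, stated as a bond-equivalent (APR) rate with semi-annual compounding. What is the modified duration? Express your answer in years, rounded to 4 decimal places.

Periodic yield y = 0.02225. First find Macaulay duration:
  t   CF        PV=CF/(1+0.02225)^t    t·PV
  1        95.00        92.9323        92.9323
  2        95.00        90.9095       181.8190
  3        95.00        88.9308       266.7924
  4        95.00        86.9952       347.9807
  5        95.00        85.1017       425.5083
  6     2,095.00     1,835.8674    11,015.2044
  Σ                  2,280.7368    12,330.2371
P = 2,280.7368; Macaulay duration = 12,330.2371 / 2,280.7368 = 5.40625 half-year periods = 2.70313 years.
Modified duration = D_Mac / (1 + y) = 2.70313 / 1.02225 = 2.64429 years.

2.6443 years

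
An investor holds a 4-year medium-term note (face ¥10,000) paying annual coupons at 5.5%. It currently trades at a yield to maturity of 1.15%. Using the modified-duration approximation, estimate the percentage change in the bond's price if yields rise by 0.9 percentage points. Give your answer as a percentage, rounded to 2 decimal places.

Periodic yield y = 0.0115. Modified duration first:
  t   CF        PV=CF/(1+0.0115)^t    t·PV
  1       550.00       543.7469       543.7469
  2       550.00       537.5649     1,075.1298
  3       550.00       531.4532     1,594.3596
  4    10,550.00    10,078.3378    40,313.3512
  Σ                 11,691.1028    43,526.5876
P = 11,691.1028; D_Mac = 3.72305 yrs; D_mod = 3.72305/(1+0.0115) = 3.68072 yrs.
ΔP/P ≈ -D_mod · Δy = -3.68072 × (+0.009) = -0.033127 = -3.3127%.

-3.31%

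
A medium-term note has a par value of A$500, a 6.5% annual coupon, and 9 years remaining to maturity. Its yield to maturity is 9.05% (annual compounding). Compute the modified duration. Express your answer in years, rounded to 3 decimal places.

Periodic yield y = 0.0905. First find Macaulay duration:
  t   CF        PV=CF/(1+0.0905)^t    t·PV
  1        32.50        29.8028        29.8028
  2        32.50        27.3295        54.6590
  3        32.50        25.0615        75.1844
  4        32.50        22.9816        91.9265
  5        32.50        21.0744       105.3719
  6        32.50        19.3254       115.9526
  7        32.50        17.7216       124.0514
  8        32.50        16.2509       130.0074
  9       532.50       244.1679     2,197.5112
  Σ                    423.7157     2,924.4673
P = 423.7157; Macaulay duration = 2,924.4673 / 423.7157 = 6.90196 years.
Modified duration = D_Mac / (1 + y) = 6.90196 / 1.0905 = 6.32917 years.

6.329 years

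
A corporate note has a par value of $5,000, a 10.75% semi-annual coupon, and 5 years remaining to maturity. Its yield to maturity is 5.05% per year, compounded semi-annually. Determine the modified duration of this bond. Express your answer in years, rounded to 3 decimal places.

4.014 years

Periodic yield y = 0.02525. First find Macaulay duration:
  t   CF        PV=CF/(1+0.02525)^t    t·PV
  1       268.75       262.1312       262.1312
  2       268.75       255.6754       511.3508
  3       268.75       249.3786       748.1357
  4       268.75       243.2368       972.9474
  5       268.75       237.2464     1,186.2319
  6       268.75       231.4034     1,388.4206
  7       268.75       225.7044     1,579.9308
  8       268.75       220.1457     1,761.1658
  9       268.75       214.7239     1,932.5155
  10    5,268.75     4,105.9137    41,059.1366
  Σ                  6,245.5595    51,401.9662
P = 6,245.5595; Macaulay duration = 51,401.9662 / 6,245.5595 = 8.23016 half-year periods = 4.11508 years.
Modified duration = D_Mac / (1 + y) = 4.11508 / 1.02525 = 4.01373 years.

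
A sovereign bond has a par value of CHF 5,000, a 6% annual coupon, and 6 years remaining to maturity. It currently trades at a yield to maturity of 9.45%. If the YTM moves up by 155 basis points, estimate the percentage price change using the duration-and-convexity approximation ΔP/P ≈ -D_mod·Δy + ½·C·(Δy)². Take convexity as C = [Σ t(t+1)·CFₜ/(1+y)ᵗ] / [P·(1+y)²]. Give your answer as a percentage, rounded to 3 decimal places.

-6.930%

With y = 0.0945:
  t   CF        PV=CF/(1+0.0945)^t    t·PV        t(t+1)·PV
  1       300.00       274.0978       274.0978         548.1955
  2       300.00       250.4319       500.8639       1,502.5917
  3       300.00       228.8094       686.4283       2,745.7134
  4       300.00       209.0539       836.2154       4,181.0772
  5       300.00       191.0040       955.0199       5,730.1195
  6     5,300.00     3,083.0550    18,498.3301     129,488.3105
  Σ                  4,236.4520    21,750.9554     144,196.0078
P = 4,236.4520; D_Mac = 5.13424 yrs; D_mod = 4.69094 yrs; C = 28.41315.
Duration effect: -4.69094 × (+0.0155) = -0.072710
Convexity effect: 0.5 × 28.41315 × (0.0155)² = +0.0034131
ΔP/P ≈ -0.072710 + 0.0034131 = -0.069297 = -6.9297%.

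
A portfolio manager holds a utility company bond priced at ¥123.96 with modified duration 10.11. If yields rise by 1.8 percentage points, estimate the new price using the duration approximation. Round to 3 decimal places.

¥101.402

Duration approximation: ΔP/P ≈ -D_mod · Δy = -10.11 × (+0.018) = -0.181980.
New price ≈ 123.96 × (1 - 0.181980) = 101.4017592.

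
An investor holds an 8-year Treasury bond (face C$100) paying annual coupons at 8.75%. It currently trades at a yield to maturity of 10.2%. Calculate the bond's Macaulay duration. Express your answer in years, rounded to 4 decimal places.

5.9897 years

Periodic yield y = 0.102. Discount each cash flow and weight by its year:
  t   CF        PV=CF/(1+0.102)^t    t·PV
  1         8.75         7.9401         7.9401
  2         8.75         7.2052        14.4104
  3         8.75         6.5383        19.6148
  4         8.75         5.9331        23.7324
  5         8.75         5.3839        26.9197
  6         8.75         4.8856        29.3136
  7         8.75         4.4334        31.0338
  8       108.75        50.0007       400.0060
  Σ                     92.3204       552.9708
Price P = Σ PV = 92.3204.
Macaulay duration = Σ(t·PV) / P = 552.9708 / 92.3204 = 5.98970 years.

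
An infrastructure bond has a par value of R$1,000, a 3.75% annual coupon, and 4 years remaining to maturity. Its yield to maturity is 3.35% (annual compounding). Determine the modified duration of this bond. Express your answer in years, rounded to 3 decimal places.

3.667 years

Periodic yield y = 0.0335. First find Macaulay duration:
  t   CF        PV=CF/(1+0.0335)^t    t·PV
  1        37.50        36.2845        36.2845
  2        37.50        35.1083        70.2167
  3        37.50        33.9703       101.9110
  4     1,037.50       909.3816     3,637.5266
  Σ                  1,014.7448     3,845.9387
P = 1,014.7448; Macaulay duration = 3,845.9387 / 1,014.7448 = 3.79006 years.
Modified duration = D_Mac / (1 + y) = 3.79006 / 1.0335 = 3.66720 years.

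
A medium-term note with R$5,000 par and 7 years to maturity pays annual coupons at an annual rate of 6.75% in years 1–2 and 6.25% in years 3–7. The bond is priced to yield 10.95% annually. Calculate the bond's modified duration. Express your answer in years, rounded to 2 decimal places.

Periodic yield y = 0.1095. First find Macaulay duration:
  t   CF        PV=CF/(1+0.1095)^t    t·PV
  1       337.50       304.1911       304.1911
  2       337.50       274.1695       548.3390
  3       312.50       228.8064       686.4191
  4       312.50       206.2248       824.8990
  5       312.50       185.8718       929.3590
  6       312.50       167.5275     1,005.1652
  7     5,312.50     2,566.8932    17,968.2523
  Σ                  3,933.6842    22,266.6247
P = 3,933.6842; Macaulay duration = 22,266.6247 / 3,933.6842 = 5.66050 years.
Modified duration = D_Mac / (1 + y) = 5.66050 / 1.1095 = 5.10185 years.

5.10 years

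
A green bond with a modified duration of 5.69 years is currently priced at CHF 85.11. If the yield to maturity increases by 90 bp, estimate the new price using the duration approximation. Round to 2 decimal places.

Duration approximation: ΔP/P ≈ -D_mod · Δy = -5.69 × (+0.009) = -0.051210.
New price ≈ 85.11 × (1 - 0.051210) = 80.7515169.

CHF 80.75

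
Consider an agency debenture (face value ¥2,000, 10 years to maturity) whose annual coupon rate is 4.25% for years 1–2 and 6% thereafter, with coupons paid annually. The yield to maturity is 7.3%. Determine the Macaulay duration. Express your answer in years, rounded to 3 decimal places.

Periodic yield y = 0.073. Discount each cash flow and weight by its year:
  t   CF        PV=CF/(1+0.073)^t    t·PV
  1        85.00        79.2171        79.2171
  2        85.00        73.8277       147.6554
  3       120.00        97.1364       291.4093
  4       120.00        90.5279       362.1115
  5       120.00        84.3689       421.8447
  6       120.00        78.6290       471.7742
  7       120.00        73.2796       512.9573
  8       120.00        68.2941       546.3532
  9       120.00        63.6479       572.8307
  10    2,120.00     1,047.9454    10,479.4537
  Σ                  1,756.8741    13,885.6071
Price P = Σ PV = 1,756.8741.
Macaulay duration = Σ(t·PV) / P = 13,885.6071 / 1,756.8741 = 7.90359 years.

7.904 years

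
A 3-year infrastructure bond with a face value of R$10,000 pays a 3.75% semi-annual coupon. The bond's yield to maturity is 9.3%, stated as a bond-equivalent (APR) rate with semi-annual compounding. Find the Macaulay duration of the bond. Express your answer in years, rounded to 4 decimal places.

2.8523 years

Periodic yield y = 0.0465. Discount each cash flow and weight by its period:
  t   CF        PV=CF/(1+0.0465)^t    t·PV
  1       187.50       179.1687       179.1687
  2       187.50       171.2075       342.4150
  3       187.50       163.6001       490.8003
  4       187.50       156.3307       625.3229
  5       187.50       149.3844       746.9218
  6    10,187.50     7,755.9004    46,535.4027
  Σ                  8,575.5918    48,920.0313
Price P = Σ PV = 8,575.5918.
Macaulay duration = Σ(t·PV) / P = 48,920.0313 / 8,575.5918 = 5.70457 half-year periods.
In years: 5.70457 / 2 = 2.85228 years.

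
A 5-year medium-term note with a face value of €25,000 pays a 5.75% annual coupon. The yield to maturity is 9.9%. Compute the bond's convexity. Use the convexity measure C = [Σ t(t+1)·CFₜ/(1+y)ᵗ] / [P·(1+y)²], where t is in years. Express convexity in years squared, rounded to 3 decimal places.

With y = 0.099:
  t   CF        PV=CF/(1+0.099)^t    t·PV        t(t+1)·PV
  1     1,437.50     1,308.0073     1,308.0073       2,616.0146
  2     1,437.50     1,190.1795     2,380.3590       7,141.0770
  3     1,437.50     1,082.9659     3,248.8977      12,995.5906
  4     1,437.50       985.4103     3,941.6411      19,708.2054
  5    26,437.50    16,490.4278    82,452.1390     494,712.8342
  Σ                 21,056.9907    93,331.0441     537,173.7218
P = 21,056.9907.
Convexity = Σ t(t+1)·PV / [P·(1+y)²] = 537,173.7218 / (21,056.9907 × 1.207801) = 21.12142.

21.121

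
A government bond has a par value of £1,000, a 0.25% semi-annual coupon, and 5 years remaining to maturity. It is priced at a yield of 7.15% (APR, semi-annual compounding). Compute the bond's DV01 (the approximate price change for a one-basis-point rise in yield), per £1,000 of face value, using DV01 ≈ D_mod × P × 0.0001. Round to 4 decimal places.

£0.3424

Periodic yield y = 0.03575.
  t   CF        PV=CF/(1+0.03575)^t    t·PV
  1         1.25         1.2069         1.2069
  2         1.25         1.1652         2.3304
  3         1.25         1.1250         3.3749
  4         1.25         1.0862         4.3446
  5         1.25         1.0487         5.2433
  6         1.25         1.0125         6.0748
  7         1.25         0.9775         6.8426
  8         1.25         0.9438         7.5502
  9         1.25         0.9112         8.2008
  10    1,001.25       704.6819     7,046.8189
  Σ                    714.1587     7,091.9875
P = 714.1587; D_Mac = 9.93055 half-year periods = 4.96527 yrs; D_mod = 4.79389 yrs.
DV01 ≈ 4.79389 × 714.1587 × 0.0001 = 0.342360.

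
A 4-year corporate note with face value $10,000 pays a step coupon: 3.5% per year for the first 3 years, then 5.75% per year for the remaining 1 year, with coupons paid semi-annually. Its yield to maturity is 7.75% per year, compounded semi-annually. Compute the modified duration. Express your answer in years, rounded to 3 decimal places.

3.604 years

Periodic yield y = 0.03875. First find Macaulay duration:
  t   CF        PV=CF/(1+0.03875)^t    t·PV
  1       175.00       168.4717       168.4717
  2       175.00       162.1870       324.3740
  3       175.00       156.1367       468.4100
  4       175.00       150.3121       601.2483
  5       175.00       144.7048       723.5239
  6       175.00       139.3066       835.8399
  7       287.50       220.3234     1,542.2637
  8    10,287.50     7,589.6466    60,717.1728
  Σ                  8,731.0889    65,381.3042
P = 8,731.0889; Macaulay duration = 65,381.3042 / 8,731.0889 = 7.48833 half-year periods = 3.74417 years.
Modified duration = D_Mac / (1 + y) = 3.74417 / 1.03875 = 3.60449 years.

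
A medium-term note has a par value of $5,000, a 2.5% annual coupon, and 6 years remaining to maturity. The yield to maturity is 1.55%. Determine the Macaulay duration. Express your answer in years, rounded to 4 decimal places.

Periodic yield y = 0.0155. Discount each cash flow and weight by its year:
  t   CF        PV=CF/(1+0.0155)^t    t·PV
  1       125.00       123.0921       123.0921
  2       125.00       121.2133       242.4265
  3       125.00       119.3631       358.0894
  4       125.00       117.5412       470.1650
  5       125.00       115.7472       578.7358
  6     5,125.00     4,673.1993    28,039.1958
  Σ                  5,270.1562    29,811.7047
Price P = Σ PV = 5,270.1562.
Macaulay duration = Σ(t·PV) / P = 29,811.7047 / 5,270.1562 = 5.65670 years.

5.6567 years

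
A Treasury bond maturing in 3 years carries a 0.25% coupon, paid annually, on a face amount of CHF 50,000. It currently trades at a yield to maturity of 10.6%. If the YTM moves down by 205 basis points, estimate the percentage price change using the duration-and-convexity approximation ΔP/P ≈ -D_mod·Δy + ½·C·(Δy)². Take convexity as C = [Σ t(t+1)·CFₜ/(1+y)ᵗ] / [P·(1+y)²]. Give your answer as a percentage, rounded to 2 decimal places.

+5.75%

With y = 0.106:
  t   CF        PV=CF/(1+0.106)^t    t·PV        t(t+1)·PV
  1       125.00       113.0199       113.0199         226.0398
  2       125.00       102.1880       204.3759         613.1278
  3    50,125.00    37,050.0676   111,150.2028     444,600.8112
  Σ                 37,265.2755   111,467.5986     445,439.9788
P = 37,265.2755; D_Mac = 2.99119 yrs; D_mod = 2.70451 yrs; C = 9.77180.
Duration effect: -2.70451 × (-0.0205) = +0.055443
Convexity effect: 0.5 × 9.77180 × (-0.0205)² = +0.0020533
ΔP/P ≈ +0.055443 + 0.0020533 = +0.057496 = +5.7496%.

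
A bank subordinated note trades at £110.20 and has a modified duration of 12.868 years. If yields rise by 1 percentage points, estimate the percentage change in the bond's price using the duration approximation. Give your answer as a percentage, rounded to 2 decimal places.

-12.87%

Duration approximation: ΔP/P ≈ -D_mod · Δy = -12.868 × (+0.01) = -0.128680.
As a percentage: -12.8680%.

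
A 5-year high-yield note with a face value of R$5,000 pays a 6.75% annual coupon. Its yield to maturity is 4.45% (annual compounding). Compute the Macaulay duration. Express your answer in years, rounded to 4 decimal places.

4.4376 years

Periodic yield y = 0.0445. Discount each cash flow and weight by its year:
  t   CF        PV=CF/(1+0.0445)^t    t·PV
  1       337.50       323.1211       323.1211
  2       337.50       309.3548       618.7096
  3       337.50       296.1750       888.5251
  4       337.50       283.5568     1,134.2270
  5     5,337.50     4,293.3438    21,466.7190
  Σ                  5,505.5515    24,431.3018
Price P = Σ PV = 5,505.5515.
Macaulay duration = Σ(t·PV) / P = 24,431.3018 / 5,505.5515 = 4.43758 years.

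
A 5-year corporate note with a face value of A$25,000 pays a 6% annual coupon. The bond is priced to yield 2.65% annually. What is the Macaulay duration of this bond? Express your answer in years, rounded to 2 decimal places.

4.51 years

Periodic yield y = 0.0265. Discount each cash flow and weight by its year:
  t   CF        PV=CF/(1+0.0265)^t    t·PV
  1     1,500.00     1,461.2762     1,461.2762
  2     1,500.00     1,423.5521     2,847.1041
  3     1,500.00     1,386.8018     4,160.4054
  4     1,500.00     1,351.0003     5,404.0012
  5    26,500.00    23,251.5070   116,257.5348
  Σ                 28,874.1373   130,130.3217
Price P = Σ PV = 28,874.1373.
Macaulay duration = Σ(t·PV) / P = 130,130.3217 / 28,874.1373 = 4.50681 years.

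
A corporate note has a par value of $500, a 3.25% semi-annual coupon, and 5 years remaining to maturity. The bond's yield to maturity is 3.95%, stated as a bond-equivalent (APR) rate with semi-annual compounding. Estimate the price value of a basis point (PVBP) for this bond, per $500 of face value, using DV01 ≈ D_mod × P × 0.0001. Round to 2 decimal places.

$0.22

Periodic yield y = 0.01975.
  t   CF        PV=CF/(1+0.01975)^t    t·PV
  1        8.125         7.9676         7.9676
  2        8.125         7.8133        15.6267
  3        8.125         7.6620        22.9860
  4        8.125         7.5136        30.0544
  5        8.125         7.3681        36.8404
  6        8.125         7.2254        43.3523
  7        8.125         7.0854        49.5981
  8        8.125         6.9482        55.5858
  9        8.125         6.8137        61.3229
  10     508.125       417.8625     4,178.6252
  Σ                    484.2599     4,501.9595
P = 484.2599; D_Mac = 9.29658 half-year periods = 4.64829 yrs; D_mod = 4.55826 yrs.
DV01 ≈ 4.55826 × 484.2599 × 0.0001 = 0.220738.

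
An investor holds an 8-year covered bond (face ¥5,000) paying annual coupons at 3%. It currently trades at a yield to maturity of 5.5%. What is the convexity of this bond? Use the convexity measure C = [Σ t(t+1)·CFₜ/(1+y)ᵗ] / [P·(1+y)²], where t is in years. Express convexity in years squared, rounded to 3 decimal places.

With y = 0.055:
  t   CF        PV=CF/(1+0.055)^t    t·PV        t(t+1)·PV
  1       150.00       142.1801       142.1801         284.3602
  2       150.00       134.7679       269.5357         808.6072
  3       150.00       127.7420       383.2261       1,532.9046
  4       150.00       121.0825       484.3300       2,421.6502
  5       150.00       114.7702       573.8508       3,443.1046
  6       150.00       108.7869       652.7212       4,569.0487
  7       150.00       103.1155       721.8086       5,774.4692
  8     5,150.00     3,355.7342    26,845.8735     241,612.8612
  Σ                  4,208.1793    30,073.5261     260,447.0060
P = 4,208.1793.
Convexity = Σ t(t+1)·PV / [P·(1+y)²] = 260,447.0060 / (4,208.1793 × 1.113025) = 55.60582.

55.606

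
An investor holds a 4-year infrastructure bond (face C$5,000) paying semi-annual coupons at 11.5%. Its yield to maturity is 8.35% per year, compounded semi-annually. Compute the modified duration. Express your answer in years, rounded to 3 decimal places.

3.220 years

Periodic yield y = 0.04175. First find Macaulay duration:
  t   CF        PV=CF/(1+0.04175)^t    t·PV
  1       287.50       275.9779       275.9779
  2       287.50       264.9176       529.8352
  3       287.50       254.3006       762.9017
  4       287.50       244.1090       976.4360
  5       287.50       234.3259     1,171.6295
  6       287.50       224.9349     1,349.6092
  7       287.50       215.9202     1,511.4414
  8     5,287.50     3,811.9071    30,495.2568
  Σ                  5,526.3932    37,073.0879
P = 5,526.3932; Macaulay duration = 37,073.0879 / 5,526.3932 = 6.70837 half-year periods = 3.35418 years.
Modified duration = D_Mac / (1 + y) = 3.35418 / 1.04175 = 3.21976 years.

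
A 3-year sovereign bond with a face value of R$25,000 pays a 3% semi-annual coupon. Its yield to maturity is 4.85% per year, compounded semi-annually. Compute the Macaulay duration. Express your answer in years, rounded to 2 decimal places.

2.89 years

Periodic yield y = 0.02425. Discount each cash flow and weight by its period:
  t   CF        PV=CF/(1+0.02425)^t    t·PV
  1       375.00       366.1216       366.1216
  2       375.00       357.4533       714.9066
  3       375.00       348.9903     1,046.9709
  4       375.00       340.7276     1,362.9106
  5       375.00       332.6606     1,663.3031
  6    25,375.00    21,977.0914   131,862.5486
  Σ                 23,723.0449   137,016.7614
Price P = Σ PV = 23,723.0449.
Macaulay duration = Σ(t·PV) / P = 137,016.7614 / 23,723.0449 = 5.77568 half-year periods.
In years: 5.77568 / 2 = 2.88784 years.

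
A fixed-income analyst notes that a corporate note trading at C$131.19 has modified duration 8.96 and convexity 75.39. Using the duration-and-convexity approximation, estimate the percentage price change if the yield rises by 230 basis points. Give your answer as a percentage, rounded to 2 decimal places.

-18.61%

Duration effect: -D_mod·Δy = -8.96 × (+0.023) = -0.206080
Convexity effect: ½·C·(Δy)² = 0.5 × 75.39 × (0.023)² = +0.019940655
ΔP/P ≈ -0.206080 + 0.019940655 = -0.186139345
= -18.6139345%.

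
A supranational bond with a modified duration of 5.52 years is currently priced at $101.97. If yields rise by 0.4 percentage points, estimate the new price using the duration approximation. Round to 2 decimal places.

$99.72

Duration approximation: ΔP/P ≈ -D_mod · Δy = -5.52 × (+0.004) = -0.022080.
New price ≈ 101.97 × (1 - 0.022080) = 99.7185024.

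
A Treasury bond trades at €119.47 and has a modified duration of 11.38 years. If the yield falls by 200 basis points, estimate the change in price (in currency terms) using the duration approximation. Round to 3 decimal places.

+€27.191

Duration approximation: ΔP/P ≈ -D_mod · Δy = -11.38 × (-0.02) = +0.227600.
ΔP ≈ 119.47 × (+0.227600) = +27.191372.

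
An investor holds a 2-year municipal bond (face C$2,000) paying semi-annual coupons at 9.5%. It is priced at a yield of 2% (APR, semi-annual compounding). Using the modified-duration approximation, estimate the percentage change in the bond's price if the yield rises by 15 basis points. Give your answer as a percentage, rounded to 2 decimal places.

-0.28%

Periodic yield y = 0.01. Modified duration first:
  t   CF        PV=CF/(1+0.01)^t    t·PV
  1        95.00        94.0594        94.0594
  2        95.00        93.1281       186.2562
  3        95.00        92.2061       276.6182
  4     2,095.00     2,013.2538     8,053.0153
  Σ                  2,292.6474     8,609.9491
P = 2,292.6474; D_Mac = 3.75546 half-year periods = 1.87773 yrs; D_mod = 1.87773/(1+0.01) = 1.85914 yrs.
ΔP/P ≈ -D_mod · Δy = -1.85914 × (+0.0015) = -0.002789 = -0.2789%.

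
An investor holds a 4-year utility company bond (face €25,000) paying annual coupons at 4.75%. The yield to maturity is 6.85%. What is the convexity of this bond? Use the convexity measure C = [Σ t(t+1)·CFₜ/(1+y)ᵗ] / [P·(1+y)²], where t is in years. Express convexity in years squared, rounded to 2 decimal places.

15.92

With y = 0.0685:
  t   CF        PV=CF/(1+0.0685)^t    t·PV        t(t+1)·PV
  1     1,187.50     1,111.3711     1,111.3711       2,222.7422
  2     1,187.50     1,040.1227     2,080.2454       6,240.7361
  3     1,187.50       973.4419     2,920.3257      11,681.3029
  4    26,187.50    20,090.7400    80,362.9602     401,814.8009
  Σ                 23,215.6757    86,474.9023     421,959.5820
P = 23,215.6757.
Convexity = Σ t(t+1)·PV / [P·(1+y)²] = 421,959.5820 / (23,215.6757 × 1.141692) = 15.91990.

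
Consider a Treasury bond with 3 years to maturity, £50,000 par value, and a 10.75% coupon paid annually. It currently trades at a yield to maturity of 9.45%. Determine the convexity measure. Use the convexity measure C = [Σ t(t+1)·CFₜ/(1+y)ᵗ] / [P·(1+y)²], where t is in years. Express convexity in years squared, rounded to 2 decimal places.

8.79

With y = 0.0945:
  t   CF        PV=CF/(1+0.0945)^t    t·PV        t(t+1)·PV
  1     5,375.00     4,910.9182     4,910.9182       9,821.8365
  2     5,375.00     4,486.9056     8,973.8113      26,921.4339
  3    55,375.00    42,234.4110   126,703.2329     506,812.9316
  Σ                 51,632.2348   140,587.9624     543,556.2019
P = 51,632.2348.
Convexity = Σ t(t+1)·PV / [P·(1+y)²] = 543,556.2019 / (51,632.2348 × 1.197930) = 8.78804.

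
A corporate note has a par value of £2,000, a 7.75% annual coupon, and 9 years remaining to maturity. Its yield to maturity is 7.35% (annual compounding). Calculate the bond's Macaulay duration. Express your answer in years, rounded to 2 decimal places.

6.83 years

Periodic yield y = 0.0735. Discount each cash flow and weight by its year:
  t   CF        PV=CF/(1+0.0735)^t    t·PV
  1       155.00       144.3875       144.3875
  2       155.00       134.5016       269.0033
  3       155.00       125.2926       375.8779
  4       155.00       116.7141       466.8566
  5       155.00       108.7230       543.6150
  6       155.00       101.2790       607.6740
  7       155.00        94.3447       660.4127
  8       155.00        87.8851       703.0809
  9     2,155.00     1,138.2269    10,244.0419
  Σ                  2,051.3546    14,014.9498
Price P = Σ PV = 2,051.3546.
Macaulay duration = Σ(t·PV) / P = 14,014.9498 / 2,051.3546 = 6.83205 years.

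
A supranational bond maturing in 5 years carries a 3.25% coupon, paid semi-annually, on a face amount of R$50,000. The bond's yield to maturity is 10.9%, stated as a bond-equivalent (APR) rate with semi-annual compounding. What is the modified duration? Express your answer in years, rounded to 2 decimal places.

Periodic yield y = 0.0545. First find Macaulay duration:
  t   CF        PV=CF/(1+0.0545)^t    t·PV
  1       812.50       770.5073       770.5073
  2       812.50       730.6850     1,461.3700
  3       812.50       692.9208     2,078.7625
  4       812.50       657.1084     2,628.4337
  5       812.50       623.1469     3,115.7346
  6       812.50       590.9406     3,545.6439
  7       812.50       560.3989     3,922.7924
  8       812.50       531.4357     4,251.4853
  9       812.50       503.9693     4,535.7240
  10   50,812.50    29,888.5415   298,885.4145
  Σ                 35,549.6545   325,195.8683
P = 35,549.6545; Macaulay duration = 325,195.8683 / 35,549.6545 = 9.14765 half-year periods = 4.57383 years.
Modified duration = D_Mac / (1 + y) = 4.57383 / 1.0545 = 4.33744 years.

4.34 years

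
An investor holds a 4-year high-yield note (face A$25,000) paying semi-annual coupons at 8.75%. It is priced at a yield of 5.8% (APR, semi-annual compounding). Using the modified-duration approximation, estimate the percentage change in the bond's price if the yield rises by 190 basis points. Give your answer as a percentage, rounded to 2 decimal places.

Periodic yield y = 0.029. Modified duration first:
  t   CF        PV=CF/(1+0.029)^t    t·PV
  1     1,093.75     1,062.9252     1,062.9252
  2     1,093.75     1,032.9691     2,065.9381
  3     1,093.75     1,003.8572     3,011.5716
  4     1,093.75       975.5658     3,902.2632
  5     1,093.75       948.0717     4,740.3586
  6     1,093.75       921.3525     5,528.1150
  7     1,093.75       895.3863     6,267.7041
  8    26,093.75    20,759.3380   166,074.7036
  Σ                 27,599.4657   192,653.5794
P = 27,599.4657; D_Mac = 6.98034 half-year periods = 3.49017 yrs; D_mod = 3.49017/(1+0.029) = 3.39181 yrs.
ΔP/P ≈ -D_mod · Δy = -3.39181 × (+0.019) = -0.064444 = -6.4444%.

-6.44%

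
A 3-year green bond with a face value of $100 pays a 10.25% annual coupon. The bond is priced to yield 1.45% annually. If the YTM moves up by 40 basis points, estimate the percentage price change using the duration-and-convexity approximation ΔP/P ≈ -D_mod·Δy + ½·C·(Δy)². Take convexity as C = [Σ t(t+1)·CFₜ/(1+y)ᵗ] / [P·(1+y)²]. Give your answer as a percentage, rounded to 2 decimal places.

-1.08%

With y = 0.0145:
  t   CF        PV=CF/(1+0.0145)^t    t·PV        t(t+1)·PV
  1        10.25        10.1035        10.1035          20.2070
  2        10.25         9.9591        19.9182          59.7546
  3       110.25       105.5899       316.7697       1,267.0790
  Σ                    125.6525       346.7914       1,347.0405
P = 125.6525; D_Mac = 2.75992 yrs; D_mod = 2.72048 yrs; C = 10.41611.
Duration effect: -2.72048 × (+0.004) = -0.010882
Convexity effect: 0.5 × 10.41611 × (0.004)² = +0.0000833
ΔP/P ≈ -0.010882 + 0.0000833 = -0.010799 = -1.0799%.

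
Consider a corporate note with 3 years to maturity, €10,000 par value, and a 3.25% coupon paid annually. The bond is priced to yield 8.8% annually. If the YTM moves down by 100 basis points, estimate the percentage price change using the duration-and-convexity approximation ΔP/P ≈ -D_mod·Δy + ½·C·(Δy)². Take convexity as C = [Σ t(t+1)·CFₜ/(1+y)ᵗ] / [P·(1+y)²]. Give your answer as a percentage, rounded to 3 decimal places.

With y = 0.088:
  t   CF        PV=CF/(1+0.088)^t    t·PV        t(t+1)·PV
  1       325.00       298.7132       298.7132         597.4265
  2       325.00       274.5526       549.1052       1,647.3156
  3    10,325.00     8,016.8429    24,050.5288      96,202.1150
  Σ                  8,590.1088    24,898.3472      98,446.8572
P = 8,590.1088; D_Mac = 2.89849 yrs; D_mod = 2.66405 yrs; C = 9.68156.
Duration effect: -2.66405 × (-0.01) = +0.026641
Convexity effect: 0.5 × 9.68156 × (-0.01)² = +0.0004841
ΔP/P ≈ +0.026641 + 0.0004841 = +0.027125 = +2.7125%.

+2.712%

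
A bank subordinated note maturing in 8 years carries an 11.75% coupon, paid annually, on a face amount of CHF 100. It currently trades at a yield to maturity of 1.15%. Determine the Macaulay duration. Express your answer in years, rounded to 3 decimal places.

Periodic yield y = 0.0115. Discount each cash flow and weight by its year:
  t   CF        PV=CF/(1+0.0115)^t    t·PV
  1        11.75        11.6164        11.6164
  2        11.75        11.4843        22.9687
  3        11.75        11.3538        34.0613
  4        11.75        11.2247        44.8988
  5        11.75        11.0971        55.4854
  6        11.75        10.9709        65.8254
  7        11.75        10.8462        75.9232
  8       111.75       101.9813       815.8502
  Σ                    180.5746     1,126.6294
Price P = Σ PV = 180.5746.
Macaulay duration = Σ(t·PV) / P = 1,126.6294 / 180.5746 = 6.23913 years.

6.239 years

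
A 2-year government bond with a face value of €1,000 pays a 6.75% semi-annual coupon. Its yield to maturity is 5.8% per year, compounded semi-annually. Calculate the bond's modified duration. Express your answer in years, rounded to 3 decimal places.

1.851 years

Periodic yield y = 0.029. First find Macaulay duration:
  t   CF        PV=CF/(1+0.029)^t    t·PV
  1        33.75        32.7988        32.7988
  2        33.75        31.8745        63.7489
  3        33.75        30.9762        92.9285
  4     1,033.75       922.0490     3,688.1962
  Σ                  1,017.6985     3,877.6725
P = 1,017.6985; Macaulay duration = 3,877.6725 / 1,017.6985 = 3.81024 half-year periods = 1.90512 years.
Modified duration = D_Mac / (1 + y) = 1.90512 / 1.029 = 1.85143 years.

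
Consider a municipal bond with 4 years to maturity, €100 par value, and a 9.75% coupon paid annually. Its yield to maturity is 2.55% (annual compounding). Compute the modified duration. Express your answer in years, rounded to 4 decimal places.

3.4699 years

Periodic yield y = 0.0255. First find Macaulay duration:
  t   CF        PV=CF/(1+0.0255)^t    t·PV
  1         9.75         9.5076         9.5076
  2         9.75         9.2711        18.5423
  3         9.75         9.0406        27.1218
  4       109.75        99.2343       396.9373
  Σ                    127.0536       452.1089
P = 127.0536; Macaulay duration = 452.1089 / 127.0536 = 3.55841 years.
Modified duration = D_Mac / (1 + y) = 3.55841 / 1.0255 = 3.46993 years.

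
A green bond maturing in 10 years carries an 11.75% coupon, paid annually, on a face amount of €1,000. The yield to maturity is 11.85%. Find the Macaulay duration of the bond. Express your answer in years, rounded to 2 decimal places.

Periodic yield y = 0.1185. Discount each cash flow and weight by its year:
  t   CF        PV=CF/(1+0.1185)^t    t·PV
  1       117.50       105.0514       105.0514
  2       117.50        93.9217       187.8434
  3       117.50        83.9711       251.9133
  4       117.50        75.0748       300.2990
  5       117.50        67.1209       335.6046
  6       117.50        60.0098       360.0586
  7       117.50        53.6520       375.5640
  8       117.50        47.9678       383.7425
  9       117.50        42.8858       385.9726
  10    1,117.50       364.6596     3,646.5960
  Σ                    994.3149     6,332.6455
Price P = Σ PV = 994.3149.
Macaulay duration = Σ(t·PV) / P = 6,332.6455 / 994.3149 = 6.36885 years.

6.37 years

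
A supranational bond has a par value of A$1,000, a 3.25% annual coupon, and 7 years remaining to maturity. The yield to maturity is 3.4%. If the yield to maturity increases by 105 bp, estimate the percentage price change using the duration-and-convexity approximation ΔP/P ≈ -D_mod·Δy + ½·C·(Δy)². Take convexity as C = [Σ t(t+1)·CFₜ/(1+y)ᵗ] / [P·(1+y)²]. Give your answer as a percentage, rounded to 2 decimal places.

With y = 0.034:
  t   CF        PV=CF/(1+0.034)^t    t·PV        t(t+1)·PV
  1        32.50        31.4313        31.4313          62.8627
  2        32.50        30.3978        60.7956         182.3869
  3        32.50        29.3983        88.1948         352.7792
  4        32.50        28.4316       113.7264         568.6319
  5        32.50        27.4967       137.4835         824.9012
  6        32.50        26.5926       159.5554       1,116.8875
  7     1,032.50       817.0456     5,719.3191      45,754.5529
  Σ                    990.7939     6,310.5061      48,863.0022
P = 990.7939; D_Mac = 6.36914 yrs; D_mod = 6.15971 yrs; C = 46.12706.
Duration effect: -6.15971 × (+0.0105) = -0.064677
Convexity effect: 0.5 × 46.12706 × (0.0105)² = +0.0025428
ΔP/P ≈ -0.064677 + 0.0025428 = -0.062134 = -6.2134%.

-6.21%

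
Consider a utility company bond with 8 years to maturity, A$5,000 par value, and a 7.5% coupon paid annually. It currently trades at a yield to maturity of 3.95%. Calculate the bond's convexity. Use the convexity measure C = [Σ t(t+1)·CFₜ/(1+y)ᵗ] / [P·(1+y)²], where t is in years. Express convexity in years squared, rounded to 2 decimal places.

With y = 0.0395:
  t   CF        PV=CF/(1+0.0395)^t    t·PV        t(t+1)·PV
  1       375.00       360.7504       360.7504         721.5007
  2       375.00       347.0422       694.0844       2,082.2532
  3       375.00       333.8549     1,001.5648       4,006.2591
  4       375.00       321.1688     1,284.6750       6,423.3752
  5       375.00       308.9647     1,544.8233       9,268.9396
  6       375.00       297.2243     1,783.3458      12,483.4204
  7       375.00       285.9301     2,001.5104      16,012.0832
  8     5,375.00     3,942.5982    31,540.7856     283,867.0704
  Σ                  6,197.5334    40,211.5396     334,864.9018
P = 6,197.5334.
Convexity = Σ t(t+1)·PV / [P·(1+y)²] = 334,864.9018 / (6,197.5334 × 1.080560) = 50.00366.

50.00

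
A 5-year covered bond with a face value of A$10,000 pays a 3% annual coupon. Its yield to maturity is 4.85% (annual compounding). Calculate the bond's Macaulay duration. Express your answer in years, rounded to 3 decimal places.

4.703 years

Periodic yield y = 0.0485. Discount each cash flow and weight by its year:
  t   CF        PV=CF/(1+0.0485)^t    t·PV
  1       300.00       286.1230       286.1230
  2       300.00       272.8880       545.7759
  3       300.00       260.2651       780.7953
  4       300.00       248.2261       992.9046
  5    10,300.00     8,128.2125    40,641.0627
  Σ                  9,195.7148    43,246.6615
Price P = Σ PV = 9,195.7148.
Macaulay duration = Σ(t·PV) / P = 43,246.6615 / 9,195.7148 = 4.70291 years.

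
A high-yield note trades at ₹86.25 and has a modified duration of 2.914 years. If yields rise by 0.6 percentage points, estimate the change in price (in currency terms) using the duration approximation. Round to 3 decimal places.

Duration approximation: ΔP/P ≈ -D_mod · Δy = -2.914 × (+0.006) = -0.017484.
ΔP ≈ 86.25 × (-0.017484) = -1.507995.

-₹1.508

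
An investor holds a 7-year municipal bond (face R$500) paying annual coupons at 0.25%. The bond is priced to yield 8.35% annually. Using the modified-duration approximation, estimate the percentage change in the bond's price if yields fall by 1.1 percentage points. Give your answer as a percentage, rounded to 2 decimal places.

+7.03%

Periodic yield y = 0.0835. Modified duration first:
  t   CF        PV=CF/(1+0.0835)^t    t·PV
  1         1.25         1.1537         1.1537
  2         1.25         1.0648         2.1295
  3         1.25         0.9827         2.9481
  4         1.25         0.9070         3.6279
  5         1.25         0.8371         4.1854
  6         1.25         0.7726         4.6354
  7       501.25       285.9249     2,001.4743
  Σ                    291.6427     2,020.1543
P = 291.6427; D_Mac = 6.92681 yrs; D_mod = 6.92681/(1+0.0835) = 6.39300 yrs.
ΔP/P ≈ -D_mod · Δy = -6.39300 × (-0.011) = +0.070323 = +7.0323%.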